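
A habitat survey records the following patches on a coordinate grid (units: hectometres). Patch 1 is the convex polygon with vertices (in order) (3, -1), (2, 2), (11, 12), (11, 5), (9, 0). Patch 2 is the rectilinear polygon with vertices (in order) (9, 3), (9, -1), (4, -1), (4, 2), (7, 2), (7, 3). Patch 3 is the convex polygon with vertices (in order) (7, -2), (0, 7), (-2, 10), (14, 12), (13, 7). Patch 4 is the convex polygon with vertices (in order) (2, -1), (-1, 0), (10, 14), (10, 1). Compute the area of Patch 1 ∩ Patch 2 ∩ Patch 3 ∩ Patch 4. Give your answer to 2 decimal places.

The intersection is the polygon with vertices (7,2), (7,3), (9,3), (9,1), (8.8,0.7), (5.535,-0.116), (4,1.857), (4,2).
By the shoelace formula its area is 9.54.

9.54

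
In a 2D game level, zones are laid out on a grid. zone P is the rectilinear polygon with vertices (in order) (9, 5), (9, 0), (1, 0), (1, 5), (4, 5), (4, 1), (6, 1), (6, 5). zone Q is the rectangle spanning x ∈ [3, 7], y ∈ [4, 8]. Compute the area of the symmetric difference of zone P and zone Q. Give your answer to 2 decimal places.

44.00

|zone P| = 32, |zone Q| = 16, |zone P∩zone Q| = 2.
|zone P △ zone Q| = |zone P| + |zone Q| − 2·|zone P∩zone Q| = 32 + 16 − 4 = 44.00.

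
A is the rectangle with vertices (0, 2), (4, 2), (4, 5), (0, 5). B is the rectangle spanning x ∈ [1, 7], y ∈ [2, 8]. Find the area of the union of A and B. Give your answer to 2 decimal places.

39.00

By inclusion–exclusion:
Individual areas: |A| = 12, |B| = 36.
|A∩B|: x∈[1,4], y∈[2,5] → 3·3 = 9.
|A ∪ B| = 48 − 9 = 39.00.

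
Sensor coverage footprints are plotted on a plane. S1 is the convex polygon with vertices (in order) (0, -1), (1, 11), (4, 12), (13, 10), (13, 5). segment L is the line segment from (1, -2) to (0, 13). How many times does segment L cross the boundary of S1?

The segment meets the boundary at (0.905,-0.582), (0.519,5.222).

2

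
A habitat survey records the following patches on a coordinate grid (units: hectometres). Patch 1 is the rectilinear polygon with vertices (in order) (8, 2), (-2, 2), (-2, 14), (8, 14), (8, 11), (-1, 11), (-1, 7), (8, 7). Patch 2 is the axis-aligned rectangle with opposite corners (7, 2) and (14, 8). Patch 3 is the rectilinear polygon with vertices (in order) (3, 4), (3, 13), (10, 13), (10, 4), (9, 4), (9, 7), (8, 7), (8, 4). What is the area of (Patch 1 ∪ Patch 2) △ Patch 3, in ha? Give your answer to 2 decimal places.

119.00

|Patch 1 ∪ Patch 2| = 121.
|(Patch 1 ∪ Patch 2) ∩ Patch 3| = 31.
|(Patch 1 ∪ Patch 2) △ Patch 3| = 121 + 60 − 62 = 119.00.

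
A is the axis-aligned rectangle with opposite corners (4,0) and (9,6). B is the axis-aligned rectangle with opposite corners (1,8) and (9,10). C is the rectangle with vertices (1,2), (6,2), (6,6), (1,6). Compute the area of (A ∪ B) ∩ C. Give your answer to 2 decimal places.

8.00

The region (A ∪ B) ∩ C is the polygon with vertices (6,6), (6,2), (4,2), (4,6).
By the shoelace formula its area is 8.00.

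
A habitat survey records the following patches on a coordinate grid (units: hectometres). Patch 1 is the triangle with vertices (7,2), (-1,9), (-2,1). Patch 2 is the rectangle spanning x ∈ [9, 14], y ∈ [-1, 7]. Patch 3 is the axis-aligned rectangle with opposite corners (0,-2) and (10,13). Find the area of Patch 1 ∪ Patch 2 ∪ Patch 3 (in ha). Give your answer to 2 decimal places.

193.34

By inclusion–exclusion:
Individual areas: |Patch 1| = 35.5, |Patch 2| = 40, |Patch 3| = 150.
|Patch 1∩Patch 2| = 0.
|Patch 1∩Patch 3| = 24.1597.
|Patch 2∩Patch 3|: x∈[9,10], y∈[-1,7] → 1·8 = 8.
|Patch 1∩Patch 2∩Patch 3| = 0.
|Patch 1 ∪ Patch 2 ∪ Patch 3| = 225.5 − 32.1597 + 0 = 193.34.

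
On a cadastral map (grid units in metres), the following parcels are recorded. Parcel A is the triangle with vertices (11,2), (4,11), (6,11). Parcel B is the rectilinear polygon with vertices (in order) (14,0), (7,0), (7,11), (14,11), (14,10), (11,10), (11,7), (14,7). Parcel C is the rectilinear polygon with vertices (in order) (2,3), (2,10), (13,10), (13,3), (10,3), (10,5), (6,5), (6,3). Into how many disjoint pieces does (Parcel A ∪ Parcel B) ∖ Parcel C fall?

(Parcel A ∪ Parcel B) ∖ Parcel C splits into 3 disjoint pieces (area 1.8889, area 7, area 31).

3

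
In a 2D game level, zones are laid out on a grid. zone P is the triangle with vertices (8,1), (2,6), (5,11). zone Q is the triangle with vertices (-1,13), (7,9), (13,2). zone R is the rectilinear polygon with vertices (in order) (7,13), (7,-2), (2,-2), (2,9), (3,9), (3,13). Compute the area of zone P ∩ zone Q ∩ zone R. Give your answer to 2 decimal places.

2.54

The intersection is the polygon with vertices (5.353,9.823), (6.065,7.449), (3.893,9.155), (4.538,10.231).
By the shoelace formula its area is 2.54.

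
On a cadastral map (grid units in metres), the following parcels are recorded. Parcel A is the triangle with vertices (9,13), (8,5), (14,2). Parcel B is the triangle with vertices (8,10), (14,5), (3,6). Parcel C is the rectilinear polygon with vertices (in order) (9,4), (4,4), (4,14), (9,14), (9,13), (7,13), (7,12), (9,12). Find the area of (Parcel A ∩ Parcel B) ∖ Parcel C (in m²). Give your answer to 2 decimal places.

|Parcel A ∩ Parcel B| = 10.8079.
|(Parcel A ∩ Parcel B) ∩ Parcel C| = 2.6866.
|(Parcel A ∩ Parcel B) ∖ Parcel C| = 10.8079 − 2.6866 = 8.12.

8.12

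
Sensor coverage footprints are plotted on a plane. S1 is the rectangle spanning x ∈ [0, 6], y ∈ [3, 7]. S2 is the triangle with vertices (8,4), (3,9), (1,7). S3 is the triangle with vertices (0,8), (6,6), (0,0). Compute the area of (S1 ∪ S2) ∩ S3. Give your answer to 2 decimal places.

The region (S1 ∪ S2) ∩ S3 is the polygon with vertices (0,3), (0,7), (1,7), (1.5,7.5), (6,6), (3,3).
By the shoelace formula its area is 18.50.

18.50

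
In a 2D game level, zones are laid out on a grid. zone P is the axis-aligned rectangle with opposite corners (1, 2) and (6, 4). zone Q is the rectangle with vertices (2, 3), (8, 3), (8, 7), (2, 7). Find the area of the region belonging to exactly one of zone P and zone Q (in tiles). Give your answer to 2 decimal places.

|zone P∩zone Q|: x∈[2,6], y∈[3,4] → 4·1 = 4.
|zone P △ zone Q| = |zone P| + |zone Q| − 2·|zone P∩zone Q| = 10 + 24 − 8 = 26.00.

26.00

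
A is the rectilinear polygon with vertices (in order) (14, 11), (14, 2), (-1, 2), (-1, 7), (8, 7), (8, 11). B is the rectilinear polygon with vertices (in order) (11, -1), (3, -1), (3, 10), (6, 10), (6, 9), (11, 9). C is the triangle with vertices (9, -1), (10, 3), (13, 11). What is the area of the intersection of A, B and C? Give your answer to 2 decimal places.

The intersection is the polygon with vertices (11,5), (10,2), (9.75,2), (10,3), (11,5.667).
By the shoelace formula its area is 0.96.

0.96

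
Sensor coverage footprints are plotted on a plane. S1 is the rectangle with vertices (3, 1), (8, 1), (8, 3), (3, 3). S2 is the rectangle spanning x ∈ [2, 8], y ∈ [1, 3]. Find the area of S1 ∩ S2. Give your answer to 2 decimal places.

10.00

|S1∩S2|: x∈[3,8], y∈[1,3] → 5·2 = 10.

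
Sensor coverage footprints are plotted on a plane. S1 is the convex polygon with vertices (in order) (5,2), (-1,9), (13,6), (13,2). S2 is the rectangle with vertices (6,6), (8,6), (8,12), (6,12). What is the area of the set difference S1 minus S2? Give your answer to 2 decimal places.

|S1| = 56, |S1∩S2| = 2.5714.
|S1 ∖ S2| = |S1| − |S1∩S2| = 56 − 2.5714 = 53.43.

53.43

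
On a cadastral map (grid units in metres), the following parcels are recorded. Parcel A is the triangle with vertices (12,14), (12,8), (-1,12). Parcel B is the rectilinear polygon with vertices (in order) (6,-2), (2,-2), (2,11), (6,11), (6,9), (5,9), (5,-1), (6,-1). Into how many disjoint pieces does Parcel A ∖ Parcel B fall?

Parcel A ∖ Parcel B is a single connected region.

1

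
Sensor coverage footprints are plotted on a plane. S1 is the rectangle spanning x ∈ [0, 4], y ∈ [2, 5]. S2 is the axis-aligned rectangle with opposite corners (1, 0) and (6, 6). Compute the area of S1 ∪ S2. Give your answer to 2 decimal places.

33.00

By inclusion–exclusion:
Individual areas: |S1| = 12, |S2| = 30.
|S1∩S2|: x∈[1,4], y∈[2,5] → 3·3 = 9.
|S1 ∪ S2| = 42 − 9 = 33.00.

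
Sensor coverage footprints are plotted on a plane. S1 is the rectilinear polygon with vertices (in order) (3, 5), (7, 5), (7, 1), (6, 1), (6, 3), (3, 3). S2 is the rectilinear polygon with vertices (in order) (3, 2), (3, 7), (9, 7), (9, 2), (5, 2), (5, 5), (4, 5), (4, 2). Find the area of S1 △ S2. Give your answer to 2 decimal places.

23.00

|S1| = 10, |S2| = 27, |S1∩S2| = 7.
|S1 △ S2| = |S1| + |S2| − 2·|S1∩S2| = 10 + 27 − 14 = 23.00.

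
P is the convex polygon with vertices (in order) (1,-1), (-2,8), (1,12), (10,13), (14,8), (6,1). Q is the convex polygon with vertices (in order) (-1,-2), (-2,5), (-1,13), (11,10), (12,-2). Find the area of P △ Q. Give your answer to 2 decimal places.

|P| = 138, |Q| = 175.5, |P∩Q| = 116.2811.
|P △ Q| = |P| + |Q| − 2·|P∩Q| = 138 + 175.5 − 232.5623 = 80.94.

80.94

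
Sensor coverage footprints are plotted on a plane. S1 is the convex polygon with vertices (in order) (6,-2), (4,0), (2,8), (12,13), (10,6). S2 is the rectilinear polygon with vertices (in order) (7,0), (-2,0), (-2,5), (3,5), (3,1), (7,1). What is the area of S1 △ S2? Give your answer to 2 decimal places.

|S1| = 72, |S2| = 29, |S1∩S2| = 3.25.
|S1 △ S2| = |S1| + |S2| − 2·|S1∩S2| = 72 + 29 − 6.5 = 94.50.

94.50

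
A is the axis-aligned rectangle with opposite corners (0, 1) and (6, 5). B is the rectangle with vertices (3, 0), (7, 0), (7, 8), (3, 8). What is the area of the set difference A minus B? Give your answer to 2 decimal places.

12.00

|A∩B|: x∈[3,6], y∈[1,5] → 3·4 = 12.
|A| = 24.
|A ∖ B| = |A| − |A∩B| = 24 − 12 = 12.00.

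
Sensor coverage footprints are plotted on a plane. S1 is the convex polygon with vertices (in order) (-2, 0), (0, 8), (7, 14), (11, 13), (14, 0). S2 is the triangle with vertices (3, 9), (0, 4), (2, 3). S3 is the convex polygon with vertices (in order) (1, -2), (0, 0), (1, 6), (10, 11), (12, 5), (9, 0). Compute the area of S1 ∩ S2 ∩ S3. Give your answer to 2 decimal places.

4.61

The intersection is the polygon with vertices (0.615,3.692), (0.923,5.538), (1.3,6.167), (2.653,6.918), (2,3).
By the shoelace formula its area is 4.61.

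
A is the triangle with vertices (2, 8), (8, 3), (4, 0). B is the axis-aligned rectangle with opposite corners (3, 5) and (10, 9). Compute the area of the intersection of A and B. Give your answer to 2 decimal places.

The intersection is the polygon with vertices (5.6,5), (3,5), (3,7.167).
By the shoelace formula its area is 2.82.

2.82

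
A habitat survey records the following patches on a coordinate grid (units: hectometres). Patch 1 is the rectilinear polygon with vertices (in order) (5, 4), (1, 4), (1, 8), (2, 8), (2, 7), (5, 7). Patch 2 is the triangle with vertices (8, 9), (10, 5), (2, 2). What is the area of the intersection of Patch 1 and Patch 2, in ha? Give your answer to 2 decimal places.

The intersection is the polygon with vertices (3.714,4), (5,5.5), (5,4).
By the shoelace formula its area is 0.96.

0.96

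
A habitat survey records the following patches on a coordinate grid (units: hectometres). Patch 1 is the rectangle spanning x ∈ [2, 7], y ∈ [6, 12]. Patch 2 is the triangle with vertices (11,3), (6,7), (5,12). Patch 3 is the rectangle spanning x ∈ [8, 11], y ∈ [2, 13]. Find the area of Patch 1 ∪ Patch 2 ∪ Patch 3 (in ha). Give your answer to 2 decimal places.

By inclusion–exclusion:
Individual areas: |Patch 1| = 30, |Patch 2| = 10.5, |Patch 3| = 33.
|Patch 1∩Patch 2| = 4.9.
|Patch 1∩Patch 3| = 0 (no overlap).
|Patch 2∩Patch 3| = 3.15.
|Patch 1∩Patch 2∩Patch 3| = 0.
|Patch 1 ∪ Patch 2 ∪ Patch 3| = 73.5 − 8.05 + 0 = 65.45.

65.45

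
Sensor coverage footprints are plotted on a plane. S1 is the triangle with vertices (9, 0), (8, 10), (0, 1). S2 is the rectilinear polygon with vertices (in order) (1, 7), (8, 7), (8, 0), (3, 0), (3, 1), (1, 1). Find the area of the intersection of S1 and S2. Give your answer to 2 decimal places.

The intersection is the polygon with vertices (5.333,7), (8,7), (8,0.111), (3,0.667), (3,1), (1,1), (1,2.125).
By the shoelace formula its area is 34.49.

34.49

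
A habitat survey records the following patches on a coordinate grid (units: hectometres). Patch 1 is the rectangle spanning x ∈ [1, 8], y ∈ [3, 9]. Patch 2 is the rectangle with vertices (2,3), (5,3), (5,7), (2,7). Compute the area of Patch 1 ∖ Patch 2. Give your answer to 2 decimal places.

|Patch 1∩Patch 2|: x∈[2,5], y∈[3,7] → 3·4 = 12.
|Patch 1| = 42.
|Patch 1 ∖ Patch 2| = |Patch 1| − |Patch 1∩Patch 2| = 42 − 12 = 30.00.

30.00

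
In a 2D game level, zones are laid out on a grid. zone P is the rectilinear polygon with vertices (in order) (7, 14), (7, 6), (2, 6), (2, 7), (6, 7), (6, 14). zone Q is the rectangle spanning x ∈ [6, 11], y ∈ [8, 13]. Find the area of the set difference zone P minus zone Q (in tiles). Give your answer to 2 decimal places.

|zone P| = 12, |zone P∩zone Q| = 5.
|zone P ∖ zone Q| = |zone P| − |zone P∩zone Q| = 12 − 5 = 7.00.

7.00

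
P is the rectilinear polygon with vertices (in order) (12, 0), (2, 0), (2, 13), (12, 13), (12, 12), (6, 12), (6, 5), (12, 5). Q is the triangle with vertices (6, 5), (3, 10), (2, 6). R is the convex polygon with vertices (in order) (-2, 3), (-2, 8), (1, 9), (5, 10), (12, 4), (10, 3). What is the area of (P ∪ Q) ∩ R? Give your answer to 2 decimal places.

|P ∪ Q| = 88.
|(P ∪ Q) ∩ R| = 36.86.

36.86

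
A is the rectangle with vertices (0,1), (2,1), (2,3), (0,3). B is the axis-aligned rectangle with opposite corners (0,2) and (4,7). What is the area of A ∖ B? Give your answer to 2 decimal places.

2.00

|A∩B|: x∈[0,2], y∈[2,3] → 2·1 = 2.
|A| = 4.
|A ∖ B| = |A| − |A∩B| = 4 − 2 = 2.00.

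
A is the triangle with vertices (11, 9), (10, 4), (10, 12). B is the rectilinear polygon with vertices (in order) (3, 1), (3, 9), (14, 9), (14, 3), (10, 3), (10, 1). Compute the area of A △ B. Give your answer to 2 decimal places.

|A| = 4, |B| = 80, |A∩B| = 2.5.
|A △ B| = |A| + |B| − 2·|A∩B| = 4 + 80 − 5 = 79.00.

79.00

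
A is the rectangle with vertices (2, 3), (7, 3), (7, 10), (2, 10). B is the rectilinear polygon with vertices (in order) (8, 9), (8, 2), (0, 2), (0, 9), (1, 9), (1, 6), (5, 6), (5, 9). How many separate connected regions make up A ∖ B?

1

A ∖ B is a single connected region.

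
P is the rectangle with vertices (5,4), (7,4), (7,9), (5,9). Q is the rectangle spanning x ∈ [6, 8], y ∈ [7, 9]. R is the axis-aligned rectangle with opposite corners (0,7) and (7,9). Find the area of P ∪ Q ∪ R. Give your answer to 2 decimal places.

22.00

By inclusion–exclusion:
Individual areas: |P| = 10, |Q| = 4, |R| = 14.
|P∩Q|: x∈[6,7], y∈[7,9] → 1·2 = 2.
|P∩R|: x∈[5,7], y∈[7,9] → 2·2 = 4.
|Q∩R|: x∈[6,7], y∈[7,9] → 1·2 = 2.
|P∩Q∩R| = 2.
|P ∪ Q ∪ R| = 28 − 8 + 2 = 22.00.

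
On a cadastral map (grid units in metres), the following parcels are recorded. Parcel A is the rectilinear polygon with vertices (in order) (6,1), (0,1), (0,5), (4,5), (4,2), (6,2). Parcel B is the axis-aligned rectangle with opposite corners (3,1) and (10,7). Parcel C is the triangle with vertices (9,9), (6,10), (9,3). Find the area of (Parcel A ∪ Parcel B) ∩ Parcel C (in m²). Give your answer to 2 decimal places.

The region (Parcel A ∪ Parcel B) ∩ Parcel C is the polygon with vertices (9,7), (9,3), (7.286,7).
By the shoelace formula its area is 3.43.

3.43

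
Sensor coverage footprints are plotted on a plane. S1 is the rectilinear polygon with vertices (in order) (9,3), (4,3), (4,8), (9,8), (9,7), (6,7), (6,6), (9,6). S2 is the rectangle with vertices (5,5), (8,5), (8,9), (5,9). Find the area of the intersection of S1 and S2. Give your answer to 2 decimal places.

7.00

The intersection is the polygon with vertices (8,8), (8,7), (6,7), (6,6), (8,6), (8,5), (5,5), (5,8).
By the shoelace formula its area is 7.00.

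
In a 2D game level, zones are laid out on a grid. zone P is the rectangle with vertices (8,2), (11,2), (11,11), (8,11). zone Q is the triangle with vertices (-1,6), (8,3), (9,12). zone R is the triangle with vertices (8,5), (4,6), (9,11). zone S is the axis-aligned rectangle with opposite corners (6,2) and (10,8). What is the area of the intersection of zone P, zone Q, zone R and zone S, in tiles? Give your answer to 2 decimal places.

The intersection is the polygon with vertices (8,5), (8,8), (8.5,8).
By the shoelace formula its area is 0.75.

0.75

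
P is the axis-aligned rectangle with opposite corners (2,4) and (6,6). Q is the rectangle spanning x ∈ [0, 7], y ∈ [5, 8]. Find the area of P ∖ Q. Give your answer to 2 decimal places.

4.00

|P∩Q|: x∈[2,6], y∈[5,6] → 4·1 = 4.
|P| = 8.
|P ∖ Q| = |P| − |P∩Q| = 8 − 4 = 4.00.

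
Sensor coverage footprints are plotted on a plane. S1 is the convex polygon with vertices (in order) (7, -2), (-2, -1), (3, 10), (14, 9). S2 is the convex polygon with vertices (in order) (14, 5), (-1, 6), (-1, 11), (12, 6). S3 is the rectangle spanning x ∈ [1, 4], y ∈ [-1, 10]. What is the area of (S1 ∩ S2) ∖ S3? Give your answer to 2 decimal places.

16.95

|S1 ∩ S2| = 24.4815.
|(S1 ∩ S2) ∩ S3| = 7.5288.
|(S1 ∩ S2) ∖ S3| = 24.4815 − 7.5288 = 16.95.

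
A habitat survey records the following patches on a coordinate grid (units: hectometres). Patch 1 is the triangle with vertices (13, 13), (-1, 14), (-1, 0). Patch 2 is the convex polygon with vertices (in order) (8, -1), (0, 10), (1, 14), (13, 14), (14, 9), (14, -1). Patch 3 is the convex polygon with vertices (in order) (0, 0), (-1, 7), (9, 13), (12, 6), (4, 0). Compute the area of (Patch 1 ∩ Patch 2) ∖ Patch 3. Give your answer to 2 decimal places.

|Patch 1 ∩ Patch 2| = 64.7431.
|(Patch 1 ∩ Patch 2) ∩ Patch 3| = 32.4471.
|(Patch 1 ∩ Patch 2) ∖ Patch 3| = 64.7431 − 32.4471 = 32.30.

32.30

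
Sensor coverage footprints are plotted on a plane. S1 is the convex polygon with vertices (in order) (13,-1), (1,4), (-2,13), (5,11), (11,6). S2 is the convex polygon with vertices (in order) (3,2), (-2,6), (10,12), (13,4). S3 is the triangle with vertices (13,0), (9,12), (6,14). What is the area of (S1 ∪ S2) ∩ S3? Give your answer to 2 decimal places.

The region (S1 ∪ S2) ∩ S3 is the polygon with vertices (9.143,11.571), (11.75,3.75), (11.649,3.73), (12.333,1.333), (7.6,10.8).
By the shoelace formula its area is 9.87.

9.87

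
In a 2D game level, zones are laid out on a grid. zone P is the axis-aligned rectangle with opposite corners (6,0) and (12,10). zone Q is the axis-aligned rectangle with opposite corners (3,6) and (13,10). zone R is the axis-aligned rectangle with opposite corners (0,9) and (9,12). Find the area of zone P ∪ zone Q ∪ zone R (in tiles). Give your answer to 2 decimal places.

By inclusion–exclusion:
Individual areas: |zone P| = 60, |zone Q| = 40, |zone R| = 27.
|zone P∩zone Q|: x∈[6,12], y∈[6,10] → 6·4 = 24.
|zone P∩zone R|: x∈[6,9], y∈[9,10] → 3·1 = 3.
|zone Q∩zone R|: x∈[3,9], y∈[9,10] → 6·1 = 6.
|zone P∩zone Q∩zone R| = 3.
|zone P ∪ zone Q ∪ zone R| = 127 − 33 + 3 = 97.00.

97.00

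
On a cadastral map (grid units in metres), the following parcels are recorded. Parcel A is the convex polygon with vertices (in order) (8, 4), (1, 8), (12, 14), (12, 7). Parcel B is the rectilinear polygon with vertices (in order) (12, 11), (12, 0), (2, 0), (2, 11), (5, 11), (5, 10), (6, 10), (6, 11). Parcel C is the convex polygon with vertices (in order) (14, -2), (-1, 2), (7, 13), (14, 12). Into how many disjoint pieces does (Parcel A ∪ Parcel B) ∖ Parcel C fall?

3

(Parcel A ∪ Parcel B) ∖ Parcel C splits into 3 disjoint pieces (area 8.9959, area 2.1348, area 2.7).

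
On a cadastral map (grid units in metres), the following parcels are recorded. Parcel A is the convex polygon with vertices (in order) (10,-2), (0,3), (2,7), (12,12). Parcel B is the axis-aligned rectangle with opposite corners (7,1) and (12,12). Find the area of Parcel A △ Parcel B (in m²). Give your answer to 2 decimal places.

|Parcel A| = 90, |Parcel B| = 55, |Parcel A∩Parcel B| = 40.1071.
|Parcel A △ Parcel B| = |Parcel A| + |Parcel B| − 2·|Parcel A∩Parcel B| = 90 + 55 − 80.2143 = 64.79.

64.79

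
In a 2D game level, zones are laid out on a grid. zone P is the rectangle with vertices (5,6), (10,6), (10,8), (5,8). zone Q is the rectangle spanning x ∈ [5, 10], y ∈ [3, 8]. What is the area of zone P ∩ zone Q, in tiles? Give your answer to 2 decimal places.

|zone P∩zone Q|: x∈[5,10], y∈[6,8] → 5·2 = 10.

10.00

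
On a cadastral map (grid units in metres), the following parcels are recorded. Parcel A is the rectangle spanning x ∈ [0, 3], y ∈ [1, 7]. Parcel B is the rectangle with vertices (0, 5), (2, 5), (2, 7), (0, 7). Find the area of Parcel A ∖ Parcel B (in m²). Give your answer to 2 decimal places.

14.00

|Parcel A∩Parcel B|: x∈[0,2], y∈[5,7] → 2·2 = 4.
|Parcel A| = 18.
|Parcel A ∖ Parcel B| = |Parcel A| − |Parcel A∩Parcel B| = 18 − 4 = 14.00.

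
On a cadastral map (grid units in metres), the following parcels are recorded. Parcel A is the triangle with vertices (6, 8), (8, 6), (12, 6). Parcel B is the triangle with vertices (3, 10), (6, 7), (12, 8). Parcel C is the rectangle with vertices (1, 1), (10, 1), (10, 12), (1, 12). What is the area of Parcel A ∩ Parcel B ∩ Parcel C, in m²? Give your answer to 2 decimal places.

The intersection is the polygon with vertices (8,7.333), (6.857,7.143), (6,8).
By the shoelace formula its area is 0.57.

0.57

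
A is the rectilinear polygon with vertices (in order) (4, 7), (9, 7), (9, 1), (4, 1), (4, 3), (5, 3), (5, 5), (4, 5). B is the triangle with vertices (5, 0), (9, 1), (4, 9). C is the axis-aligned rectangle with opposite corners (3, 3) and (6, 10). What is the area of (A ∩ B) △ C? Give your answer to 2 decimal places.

25.76

|A ∩ B| = 14.5278.
|(A ∩ B) ∩ C| = 4.8833.
|(A ∩ B) △ C| = 14.5278 + 21 − 9.7667 = 25.76.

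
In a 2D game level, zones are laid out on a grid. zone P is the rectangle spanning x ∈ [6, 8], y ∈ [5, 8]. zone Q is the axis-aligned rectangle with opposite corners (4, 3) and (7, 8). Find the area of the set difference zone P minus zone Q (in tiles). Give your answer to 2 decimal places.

3.00

|zone P∩zone Q|: x∈[6,7], y∈[5,8] → 1·3 = 3.
|zone P| = 6.
|zone P ∖ zone Q| = |zone P| − |zone P∩zone Q| = 6 − 3 = 3.00.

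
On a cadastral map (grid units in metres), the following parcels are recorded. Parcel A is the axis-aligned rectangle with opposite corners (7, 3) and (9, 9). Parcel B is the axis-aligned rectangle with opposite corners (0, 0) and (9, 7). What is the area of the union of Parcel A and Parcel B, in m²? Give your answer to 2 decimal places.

By inclusion–exclusion:
Individual areas: |Parcel A| = 12, |Parcel B| = 63.
|Parcel A∩Parcel B|: x∈[7,9], y∈[3,7] → 2·4 = 8.
|Parcel A ∪ Parcel B| = 75 − 8 = 67.00.

67.00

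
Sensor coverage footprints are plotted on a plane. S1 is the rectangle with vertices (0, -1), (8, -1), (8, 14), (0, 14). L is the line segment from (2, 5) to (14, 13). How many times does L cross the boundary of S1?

1

The segment meets the boundary at (8,9).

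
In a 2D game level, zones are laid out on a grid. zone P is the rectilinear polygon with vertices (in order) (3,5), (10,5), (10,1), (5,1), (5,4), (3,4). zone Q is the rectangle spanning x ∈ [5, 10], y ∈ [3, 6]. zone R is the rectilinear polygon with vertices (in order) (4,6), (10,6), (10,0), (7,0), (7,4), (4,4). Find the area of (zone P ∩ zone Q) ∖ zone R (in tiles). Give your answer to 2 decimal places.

|zone P ∩ zone Q| = 10.
|(zone P ∩ zone Q) ∩ zone R| = 8.
|(zone P ∩ zone Q) ∖ zone R| = 10 − 8 = 2.00.

2.00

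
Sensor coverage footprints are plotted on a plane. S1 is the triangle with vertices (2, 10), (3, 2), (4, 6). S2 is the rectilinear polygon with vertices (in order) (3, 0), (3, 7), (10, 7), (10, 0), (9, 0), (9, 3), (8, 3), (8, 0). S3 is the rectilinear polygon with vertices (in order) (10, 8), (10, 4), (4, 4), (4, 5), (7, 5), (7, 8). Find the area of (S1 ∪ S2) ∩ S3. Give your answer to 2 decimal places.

The region (S1 ∪ S2) ∩ S3 is the polygon with vertices (10,7), (10,4), (4,4), (4,5), (7,5), (7,7).
By the shoelace formula its area is 12.00.

12.00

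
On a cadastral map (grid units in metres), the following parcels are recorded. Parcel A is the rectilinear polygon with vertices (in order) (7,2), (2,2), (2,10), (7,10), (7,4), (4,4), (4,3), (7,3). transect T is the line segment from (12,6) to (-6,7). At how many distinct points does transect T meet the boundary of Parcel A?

The segment meets the boundary at (2,6.556), (7,6.278).

2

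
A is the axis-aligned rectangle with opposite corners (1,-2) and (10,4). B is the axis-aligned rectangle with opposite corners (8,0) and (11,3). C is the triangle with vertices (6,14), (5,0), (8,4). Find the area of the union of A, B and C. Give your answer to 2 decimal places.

By inclusion–exclusion:
Individual areas: |A| = 54, |B| = 9, |C| = 19.
|A∩B|: x∈[8,10], y∈[0,3] → 2·3 = 6.
|A∩C| = 5.4286.
|B∩C| = 0.
|A∩B∩C| = 0.
|A ∪ B ∪ C| = 82 − 11.4286 + 0 = 70.57.

70.57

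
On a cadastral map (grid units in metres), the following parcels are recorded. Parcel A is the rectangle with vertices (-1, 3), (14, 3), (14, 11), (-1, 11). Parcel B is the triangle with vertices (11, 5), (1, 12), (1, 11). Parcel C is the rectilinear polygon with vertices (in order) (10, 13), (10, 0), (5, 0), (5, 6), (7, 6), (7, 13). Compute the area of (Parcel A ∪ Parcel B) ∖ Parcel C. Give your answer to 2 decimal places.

|Parcel A ∪ Parcel B| = 120.7143.
|(Parcel A ∪ Parcel B) ∩ Parcel C| = 30.
|(Parcel A ∪ Parcel B) ∖ Parcel C| = 120.7143 − 30 = 90.71.

90.71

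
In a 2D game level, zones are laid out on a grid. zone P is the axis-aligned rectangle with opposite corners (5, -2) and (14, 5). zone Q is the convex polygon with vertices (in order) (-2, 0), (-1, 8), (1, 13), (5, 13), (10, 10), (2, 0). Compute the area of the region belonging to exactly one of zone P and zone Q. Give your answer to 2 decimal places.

156.25

|zone P| = 63, |zone Q| = 94.5, |zone P∩zone Q| = 0.625.
|zone P △ zone Q| = |zone P| + |zone Q| − 2·|zone P∩zone Q| = 63 + 94.5 − 1.25 = 156.25.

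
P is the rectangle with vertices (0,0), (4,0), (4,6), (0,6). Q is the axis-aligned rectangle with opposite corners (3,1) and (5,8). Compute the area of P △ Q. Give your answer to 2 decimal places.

|P∩Q|: x∈[3,4], y∈[1,6] → 1·5 = 5.
|P △ Q| = |P| + |Q| − 2·|P∩Q| = 24 + 14 − 10 = 28.00.

28.00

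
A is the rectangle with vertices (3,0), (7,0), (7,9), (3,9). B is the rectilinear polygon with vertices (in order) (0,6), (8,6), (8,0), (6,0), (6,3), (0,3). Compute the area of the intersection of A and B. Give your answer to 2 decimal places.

The intersection is the polygon with vertices (7,0), (6,0), (6,3), (3,3), (3,6), (7,6).
By the shoelace formula its area is 15.00.

15.00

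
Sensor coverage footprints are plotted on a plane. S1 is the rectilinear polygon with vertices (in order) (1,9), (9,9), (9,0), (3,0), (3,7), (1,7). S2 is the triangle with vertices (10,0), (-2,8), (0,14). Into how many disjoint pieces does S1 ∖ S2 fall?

2

S1 ∖ S2 splits into 2 disjoint pieces (area 20.6286, area 16).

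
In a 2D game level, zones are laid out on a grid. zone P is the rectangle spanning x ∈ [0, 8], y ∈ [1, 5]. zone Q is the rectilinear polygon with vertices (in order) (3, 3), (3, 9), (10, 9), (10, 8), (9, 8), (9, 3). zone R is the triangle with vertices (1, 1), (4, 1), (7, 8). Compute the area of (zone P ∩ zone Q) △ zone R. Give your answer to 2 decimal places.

13.74

|zone P ∩ zone Q| = 10.
|(zone P ∩ zone Q) ∩ zone R| = 3.381.
|(zone P ∩ zone Q) △ zone R| = 10 + 10.5 − 6.7619 = 13.74.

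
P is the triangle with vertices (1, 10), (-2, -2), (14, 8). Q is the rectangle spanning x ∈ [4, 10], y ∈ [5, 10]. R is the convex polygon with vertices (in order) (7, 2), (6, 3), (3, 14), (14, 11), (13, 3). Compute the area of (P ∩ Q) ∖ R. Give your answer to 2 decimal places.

|P ∩ Q| = 24.2615.
|(P ∩ Q) ∩ R| = 20.4727.
|(P ∩ Q) ∖ R| = 24.2615 − 20.4727 = 3.79.

3.79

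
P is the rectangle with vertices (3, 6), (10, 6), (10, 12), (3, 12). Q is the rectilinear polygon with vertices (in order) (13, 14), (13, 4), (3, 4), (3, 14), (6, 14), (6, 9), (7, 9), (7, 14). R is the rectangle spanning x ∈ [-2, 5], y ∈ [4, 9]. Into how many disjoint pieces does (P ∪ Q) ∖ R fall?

(P ∪ Q) ∖ R is a single connected region.

1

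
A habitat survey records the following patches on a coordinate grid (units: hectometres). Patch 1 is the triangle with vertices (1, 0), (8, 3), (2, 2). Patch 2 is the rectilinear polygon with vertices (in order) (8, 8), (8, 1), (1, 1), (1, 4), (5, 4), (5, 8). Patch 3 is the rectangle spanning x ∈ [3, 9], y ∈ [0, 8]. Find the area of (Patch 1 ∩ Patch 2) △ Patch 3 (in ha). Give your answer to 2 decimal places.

|Patch 1 ∩ Patch 2| = 4.5833.
|(Patch 1 ∩ Patch 2) ∩ Patch 3| = 3.25.
|(Patch 1 ∩ Patch 2) △ Patch 3| = 4.5833 + 48 − 6.5 = 46.08.

46.08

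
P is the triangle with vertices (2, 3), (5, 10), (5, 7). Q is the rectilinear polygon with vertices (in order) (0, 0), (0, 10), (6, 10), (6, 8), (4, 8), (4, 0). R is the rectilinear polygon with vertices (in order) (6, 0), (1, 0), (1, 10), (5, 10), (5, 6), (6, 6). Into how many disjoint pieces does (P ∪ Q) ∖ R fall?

2

(P ∪ Q) ∖ R splits into 2 disjoint pieces (area 10, area 2).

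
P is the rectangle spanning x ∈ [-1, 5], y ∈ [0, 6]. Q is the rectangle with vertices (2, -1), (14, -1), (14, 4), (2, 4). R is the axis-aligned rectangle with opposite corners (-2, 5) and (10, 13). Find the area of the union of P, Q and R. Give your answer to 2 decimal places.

174.00

By inclusion–exclusion:
Individual areas: |P| = 36, |Q| = 60, |R| = 96.
|P∩Q|: x∈[2,5], y∈[0,4] → 3·4 = 12.
|P∩R|: x∈[-1,5], y∈[5,6] → 6·1 = 6.
|Q∩R| = 0 (no overlap).
|P∩Q∩R| = 0.
|P ∪ Q ∪ R| = 192 − 18 + 0 = 174.00.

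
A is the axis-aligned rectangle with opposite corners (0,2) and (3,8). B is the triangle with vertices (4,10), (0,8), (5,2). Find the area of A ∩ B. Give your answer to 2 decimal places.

The intersection is the polygon with vertices (3,8), (3,4.4), (0,8).
By the shoelace formula its area is 5.40.

5.40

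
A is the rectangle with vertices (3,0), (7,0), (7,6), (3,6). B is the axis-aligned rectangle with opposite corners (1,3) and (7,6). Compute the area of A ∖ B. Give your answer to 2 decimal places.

|A∩B|: x∈[3,7], y∈[3,6] → 4·3 = 12.
|A| = 24.
|A ∖ B| = |A| − |A∩B| = 24 − 12 = 12.00.

12.00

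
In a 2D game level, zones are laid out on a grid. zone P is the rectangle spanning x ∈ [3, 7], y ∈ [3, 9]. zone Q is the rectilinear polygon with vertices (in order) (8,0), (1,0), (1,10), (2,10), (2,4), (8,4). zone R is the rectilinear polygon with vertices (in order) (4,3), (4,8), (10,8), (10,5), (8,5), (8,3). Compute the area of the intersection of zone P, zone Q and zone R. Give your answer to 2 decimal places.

3.00

The intersection is the polygon with vertices (4,3), (4,4), (7,4), (7,3).
By the shoelace formula its area is 3.00.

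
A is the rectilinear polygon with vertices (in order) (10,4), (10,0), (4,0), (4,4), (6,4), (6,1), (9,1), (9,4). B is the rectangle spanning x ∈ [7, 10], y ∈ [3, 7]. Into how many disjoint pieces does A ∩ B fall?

A ∩ B is a single connected region.

1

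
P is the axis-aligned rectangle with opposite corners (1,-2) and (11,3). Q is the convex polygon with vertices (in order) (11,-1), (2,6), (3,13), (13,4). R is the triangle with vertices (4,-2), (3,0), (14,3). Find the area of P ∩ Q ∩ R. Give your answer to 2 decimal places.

2.37

The intersection is the polygon with vertices (11,1.5), (9.043,0.522), (7.971,1.356), (11,2.182).
By the shoelace formula its area is 2.37.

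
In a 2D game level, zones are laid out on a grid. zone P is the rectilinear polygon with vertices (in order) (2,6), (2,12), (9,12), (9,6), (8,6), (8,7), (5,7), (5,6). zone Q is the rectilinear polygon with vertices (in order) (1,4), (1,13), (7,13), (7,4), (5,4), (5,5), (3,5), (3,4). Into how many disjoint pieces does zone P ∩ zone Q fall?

1

zone P ∩ zone Q is a single connected region.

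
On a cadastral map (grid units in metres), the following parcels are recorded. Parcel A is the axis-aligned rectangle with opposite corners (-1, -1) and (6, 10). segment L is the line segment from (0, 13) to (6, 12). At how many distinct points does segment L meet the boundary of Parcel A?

0

The segment lies entirely outside Parcel A and never meets its boundary.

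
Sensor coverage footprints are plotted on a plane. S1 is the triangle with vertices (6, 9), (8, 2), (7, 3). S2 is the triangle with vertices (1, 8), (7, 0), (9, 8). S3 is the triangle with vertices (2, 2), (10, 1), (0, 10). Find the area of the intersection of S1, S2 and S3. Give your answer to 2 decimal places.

0.54

The intersection is the polygon with vertices (7.6,2.4), (7,3), (6.863,3.824), (7.692,3.077), (7.733,2.933).
By the shoelace formula its area is 0.54.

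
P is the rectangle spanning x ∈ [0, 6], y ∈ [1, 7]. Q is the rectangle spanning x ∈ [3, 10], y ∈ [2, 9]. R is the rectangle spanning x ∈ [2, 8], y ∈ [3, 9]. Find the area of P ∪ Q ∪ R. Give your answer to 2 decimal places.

By inclusion–exclusion:
Individual areas: |P| = 36, |Q| = 49, |R| = 36.
|P∩Q|: x∈[3,6], y∈[2,7] → 3·5 = 15.
|P∩R|: x∈[2,6], y∈[3,7] → 4·4 = 16.
|Q∩R|: x∈[3,8], y∈[3,9] → 5·6 = 30.
|P∩Q∩R| = 12.
|P ∪ Q ∪ R| = 121 − 61 + 12 = 72.00.

72.00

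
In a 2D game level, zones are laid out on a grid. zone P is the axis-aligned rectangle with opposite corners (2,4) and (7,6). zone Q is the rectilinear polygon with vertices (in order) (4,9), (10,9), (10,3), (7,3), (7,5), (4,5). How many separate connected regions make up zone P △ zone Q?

zone P △ zone Q is a single connected region.

1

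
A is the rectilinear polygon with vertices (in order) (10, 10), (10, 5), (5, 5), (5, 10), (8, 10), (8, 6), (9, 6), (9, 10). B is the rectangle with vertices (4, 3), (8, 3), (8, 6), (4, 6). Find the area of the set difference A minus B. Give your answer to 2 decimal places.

18.00

|A| = 21, |A∩B| = 3.
|A ∖ B| = |A| − |A∩B| = 21 − 3 = 18.00.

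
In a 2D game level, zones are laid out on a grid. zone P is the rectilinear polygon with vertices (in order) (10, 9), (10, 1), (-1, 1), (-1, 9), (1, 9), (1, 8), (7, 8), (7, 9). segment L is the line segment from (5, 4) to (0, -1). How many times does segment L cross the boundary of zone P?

The segment meets the boundary at (2,1).

1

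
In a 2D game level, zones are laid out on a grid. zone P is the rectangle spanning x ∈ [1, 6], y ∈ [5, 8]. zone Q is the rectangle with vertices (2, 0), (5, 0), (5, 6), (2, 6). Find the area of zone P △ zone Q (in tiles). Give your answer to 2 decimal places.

27.00

|zone P∩zone Q|: x∈[2,5], y∈[5,6] → 3·1 = 3.
|zone P △ zone Q| = |zone P| + |zone Q| − 2·|zone P∩zone Q| = 15 + 18 − 6 = 27.00.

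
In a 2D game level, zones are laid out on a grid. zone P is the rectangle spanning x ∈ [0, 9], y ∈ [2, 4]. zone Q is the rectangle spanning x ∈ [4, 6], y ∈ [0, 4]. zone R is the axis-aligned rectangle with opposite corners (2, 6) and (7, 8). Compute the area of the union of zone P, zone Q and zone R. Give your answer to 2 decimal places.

By inclusion–exclusion:
Individual areas: |zone P| = 18, |zone Q| = 8, |zone R| = 10.
|zone P∩zone Q|: x∈[4,6], y∈[2,4] → 2·2 = 4.
|zone P∩zone R| = 0 (no overlap).
|zone Q∩zone R| = 0 (no overlap).
|zone P∩zone Q∩zone R| = 0.
|zone P ∪ zone Q ∪ zone R| = 36 − 4 + 0 = 32.00.

32.00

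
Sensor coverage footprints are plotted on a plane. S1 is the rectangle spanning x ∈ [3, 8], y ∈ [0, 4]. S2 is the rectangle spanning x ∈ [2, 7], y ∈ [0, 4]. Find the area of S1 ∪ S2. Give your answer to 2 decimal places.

24.00

By inclusion–exclusion:
Individual areas: |S1| = 20, |S2| = 20.
|S1∩S2|: x∈[3,7], y∈[0,4] → 4·4 = 16.
|S1 ∪ S2| = 40 − 16 = 24.00.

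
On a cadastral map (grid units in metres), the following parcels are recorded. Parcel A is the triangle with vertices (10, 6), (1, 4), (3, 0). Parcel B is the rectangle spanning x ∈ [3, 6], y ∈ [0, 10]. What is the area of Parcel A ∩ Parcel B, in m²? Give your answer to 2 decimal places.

10.48

The intersection is the polygon with vertices (6,5.111), (6,2.571), (3,0), (3,4.444).
By the shoelace formula its area is 10.48.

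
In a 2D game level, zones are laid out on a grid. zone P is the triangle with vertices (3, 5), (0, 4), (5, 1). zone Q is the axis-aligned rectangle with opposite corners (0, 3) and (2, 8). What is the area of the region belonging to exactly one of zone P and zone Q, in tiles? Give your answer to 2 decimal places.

|zone P| = 7, |zone Q| = 10, |zone P∩zone Q| = 1.8333.
|zone P △ zone Q| = |zone P| + |zone Q| − 2·|zone P∩zone Q| = 7 + 10 − 3.6667 = 13.33.

13.33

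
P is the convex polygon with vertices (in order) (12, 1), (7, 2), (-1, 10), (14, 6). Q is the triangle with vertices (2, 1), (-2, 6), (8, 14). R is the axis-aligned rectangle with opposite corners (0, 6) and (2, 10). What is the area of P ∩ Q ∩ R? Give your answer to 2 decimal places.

1.34

The intersection is the polygon with vertices (2,9.2), (2,7), (0.778,8.222).
By the shoelace formula its area is 1.34.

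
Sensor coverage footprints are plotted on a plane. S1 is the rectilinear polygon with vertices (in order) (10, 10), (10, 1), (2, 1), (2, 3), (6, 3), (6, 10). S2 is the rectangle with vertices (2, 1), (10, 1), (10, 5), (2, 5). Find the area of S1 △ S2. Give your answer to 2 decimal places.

|S1| = 44, |S2| = 32, |S1∩S2| = 24.
|S1 △ S2| = |S1| + |S2| − 2·|S1∩S2| = 44 + 32 − 48 = 28.00.

28.00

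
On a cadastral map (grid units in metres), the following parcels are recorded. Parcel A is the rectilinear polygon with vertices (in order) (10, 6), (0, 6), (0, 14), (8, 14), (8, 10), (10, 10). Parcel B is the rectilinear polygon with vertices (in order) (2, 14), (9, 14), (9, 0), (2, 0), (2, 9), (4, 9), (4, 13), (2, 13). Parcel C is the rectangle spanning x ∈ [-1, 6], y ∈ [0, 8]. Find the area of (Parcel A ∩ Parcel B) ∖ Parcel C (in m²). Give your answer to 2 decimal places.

|Parcel A ∩ Parcel B| = 44.
|(Parcel A ∩ Parcel B) ∩ Parcel C| = 8.
|(Parcel A ∩ Parcel B) ∖ Parcel C| = 44 − 8 = 36.00.

36.00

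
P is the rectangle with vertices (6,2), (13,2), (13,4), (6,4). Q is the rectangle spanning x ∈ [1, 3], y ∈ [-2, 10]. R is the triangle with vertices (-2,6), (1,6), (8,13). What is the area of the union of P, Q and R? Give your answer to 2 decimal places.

44.90

By inclusion–exclusion:
Individual areas: |P| = 14, |Q| = 24, |R| = 10.5.
|P∩Q| = 0 (no overlap).
|P∩R| = 0.
|Q∩R| = 3.6.
|P∩Q∩R| = 0.
|P ∪ Q ∪ R| = 48.5 − 3.6 + 0 = 44.90.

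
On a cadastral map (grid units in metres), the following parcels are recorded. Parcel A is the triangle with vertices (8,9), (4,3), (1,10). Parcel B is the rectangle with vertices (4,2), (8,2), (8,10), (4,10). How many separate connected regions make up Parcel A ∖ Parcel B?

Parcel A ∖ Parcel B is a single connected region.

1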